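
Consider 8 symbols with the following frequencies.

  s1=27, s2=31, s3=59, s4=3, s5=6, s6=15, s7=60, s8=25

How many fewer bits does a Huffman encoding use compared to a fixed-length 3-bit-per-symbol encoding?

Fixed-length: 3 bits × 226 symbols = 678 bits.
Huffman merges:
s4(3) + s5(6) → 9
9 + s6(15) → 24
24 + s8(25) → 49
s1(27) + s2(31) → 58
49 + 58 → 107
s3(59) + s7(60) → 119
107 + 119 → 226
Huffman total = 9 + 24 + 49 + 58 + 107 + 119 + 226 = 592 bits.
Saving = 678 − 592 = 86 bits.

86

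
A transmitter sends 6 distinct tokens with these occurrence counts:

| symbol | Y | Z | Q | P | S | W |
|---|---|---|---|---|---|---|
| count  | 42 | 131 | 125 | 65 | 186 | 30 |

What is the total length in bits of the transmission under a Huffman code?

Greedily combine the two least-frequent nodes:
merge W(30) and Y(42): 72
merge P(65) and 72: 137
merge Q(125) and Z(131): 256
merge 137 and S(186): 323
merge 256 and 323: 579
The encoded length is the sum of every internal node's weight: 72 + 137 + 256 + 323 + 579 = 1367 bits.

1367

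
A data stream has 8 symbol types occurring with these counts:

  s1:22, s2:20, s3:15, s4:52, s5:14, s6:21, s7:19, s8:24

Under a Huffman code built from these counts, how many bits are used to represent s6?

3

Repeatedly merge the two smallest:
merge s5(14) and s3(15): 29
merge s7(19) and s2(20): 39
merge s6(21) and s1(22): 43
merge s8(24) and 29: 53
merge 39 and 43: 82
merge s4(52) and 53: 105
merge 82 and 105: 187
s6's leaf is at depth 3, giving a 3-bit codeword.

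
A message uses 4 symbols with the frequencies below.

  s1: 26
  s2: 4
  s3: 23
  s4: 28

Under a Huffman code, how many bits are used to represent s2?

3

Repeatedly merge the two smallest:
merge s2(4) and s3(23): 27
merge s1(26) and 27: 53
merge s4(28) and 53: 81
s2's leaf is at depth 3, giving a 3-bit codeword.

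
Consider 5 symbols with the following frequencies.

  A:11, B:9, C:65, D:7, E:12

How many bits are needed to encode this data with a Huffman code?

182

Merge the two smallest weights repeatedly:
merge D(7) and B(9): 16
merge A(11) and E(12): 23
merge 16 and 23: 39
merge 39 and C(65): 104
Total encoded bits = sum of merged weights = 16 + 23 + 39 + 104 = 182.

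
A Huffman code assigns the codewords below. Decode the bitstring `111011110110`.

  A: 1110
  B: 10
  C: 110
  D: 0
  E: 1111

AEDC

Read left to right; each codeword is recognised as soon as it completes (prefix code):
  1110→A | 1111→E | 0→D | 110→C
Decoded message: AEDC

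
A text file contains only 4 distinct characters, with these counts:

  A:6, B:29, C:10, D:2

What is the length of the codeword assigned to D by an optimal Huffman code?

3

Build the tree from the bottom:
D(2) + A(6) → 8
8 + C(10) → 18
18 + B(29) → 47
D sits 3 levels below the root, so its codeword is 3 bits.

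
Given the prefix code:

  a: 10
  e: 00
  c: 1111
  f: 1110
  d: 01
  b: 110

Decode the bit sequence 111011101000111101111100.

ffaecdce

Read left to right; each codeword is recognised as soon as it completes (prefix code):
  1110→f | 1110→f | 10→a | 00→e | 1111→c | 01→d | 1111→c | 00→e
Decoded message: ffaecdce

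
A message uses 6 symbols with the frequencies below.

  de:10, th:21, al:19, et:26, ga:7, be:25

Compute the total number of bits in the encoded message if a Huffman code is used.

269

Build the Huffman tree bottom-up:
ga(7) + de(10) → 17
17 + al(19) → 36
th(21) + be(25) → 46
et(26) + 36 → 62
46 + 62 → 108
Each symbol's bit-cost is frequency × depth; summing gives 269 bits (equivalently 17 + 36 + 46 + 62 + 108).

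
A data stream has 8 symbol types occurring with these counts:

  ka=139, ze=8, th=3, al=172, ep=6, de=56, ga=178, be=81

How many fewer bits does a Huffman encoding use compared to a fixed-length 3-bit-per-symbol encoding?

390

Fixed-length: 3 bits × 643 symbols = 1929 bits.
Huffman merges:
merge th(3) and ep(6): 9
merge ze(8) and 9: 17
merge 17 and de(56): 73
merge 73 and be(81): 154
merge ka(139) and 154: 293
merge al(172) and ga(178): 350
merge 293 and 350: 643
Huffman total = 9 + 17 + 73 + 154 + 293 + 350 + 643 = 1539 bits.
Saving = 1929 − 1539 = 390 bits.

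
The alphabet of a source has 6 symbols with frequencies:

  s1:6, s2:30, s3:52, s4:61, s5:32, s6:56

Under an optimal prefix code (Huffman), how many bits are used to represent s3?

2

Huffman merges, smallest pair first:
merge s1(6) and s2(30): 36
merge s5(32) and 36: 68
merge s3(52) and s6(56): 108
merge s4(61) and 68: 129
merge 108 and 129: 237
s3's leaf is at depth 2, giving a 2-bit codeword.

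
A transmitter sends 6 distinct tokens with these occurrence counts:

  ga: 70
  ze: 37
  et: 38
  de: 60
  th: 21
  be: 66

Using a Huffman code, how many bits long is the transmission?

Merge the two smallest weights repeatedly:
th(21) + ze(37) → 58
et(38) + 58 → 96
de(60) + be(66) → 126
ga(70) + 96 → 166
126 + 166 → 292
The encoded length is the sum of every internal node's weight: 58 + 96 + 126 + 166 + 292 = 738 bits.

738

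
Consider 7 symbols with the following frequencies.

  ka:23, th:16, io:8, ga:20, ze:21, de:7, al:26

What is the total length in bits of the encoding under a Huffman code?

329

Greedily combine the two least-frequent nodes:
de(7) + io(8) → 15
15 + th(16) → 31
ga(20) + ze(21) → 41
ka(23) + al(26) → 49
31 + 41 → 72
49 + 72 → 121
Each symbol's bit-cost is frequency × depth; summing gives 329 bits (equivalently 15 + 31 + 41 + 49 + 72 + 121).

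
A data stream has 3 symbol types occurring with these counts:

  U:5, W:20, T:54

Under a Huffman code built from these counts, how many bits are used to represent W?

Build the tree from the bottom:
combine U(5), W(20) → 25
combine 25, T(54) → 79
W's leaf is at depth 2, giving a 2-bit codeword.

2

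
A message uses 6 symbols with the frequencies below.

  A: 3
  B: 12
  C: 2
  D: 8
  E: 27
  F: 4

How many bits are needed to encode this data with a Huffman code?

116

Merge the two smallest weights repeatedly:
combine C(2), A(3) → 5
combine F(4), 5 → 9
combine D(8), 9 → 17
combine B(12), 17 → 29
combine E(27), 29 → 56
Each symbol's bit-cost is frequency × depth; summing gives 116 bits (equivalently 5 + 9 + 17 + 29 + 56).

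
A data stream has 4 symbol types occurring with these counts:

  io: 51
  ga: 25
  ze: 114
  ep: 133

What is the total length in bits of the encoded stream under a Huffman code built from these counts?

Merge the two smallest weights repeatedly:
combine ga(25), io(51) → 76
combine 76, ze(114) → 190
combine ep(133), 190 → 323
The encoded length is the sum of every internal node's weight: 76 + 190 + 323 = 589 bits.

589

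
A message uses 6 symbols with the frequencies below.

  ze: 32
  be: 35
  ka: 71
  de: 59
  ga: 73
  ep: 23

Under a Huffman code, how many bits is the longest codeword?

Merge the two lowest-weight nodes at each step:
combine ep(23), ze(32) → 55
combine be(35), 55 → 90
combine de(59), ka(71) → 130
combine ga(73), 90 → 163
combine 130, 163 → 293
Maximum depth reached is 4.

4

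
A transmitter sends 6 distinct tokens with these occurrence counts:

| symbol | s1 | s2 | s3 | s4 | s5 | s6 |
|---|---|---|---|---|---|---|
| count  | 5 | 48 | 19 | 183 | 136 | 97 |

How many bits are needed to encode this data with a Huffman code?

1058

Build the Huffman tree bottom-up:
merge s1(5) and s3(19): 24
merge 24 and s2(48): 72
merge 72 and s6(97): 169
merge s5(136) and 169: 305
merge s4(183) and 305: 488
The encoded length is the sum of every internal node's weight: 24 + 72 + 169 + 305 + 488 = 1058 bits.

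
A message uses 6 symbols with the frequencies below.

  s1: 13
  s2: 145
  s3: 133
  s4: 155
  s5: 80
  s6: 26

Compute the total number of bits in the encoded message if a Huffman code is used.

Merge the two smallest weights repeatedly:
combine s1(13), s6(26) → 39
combine 39, s5(80) → 119
combine 119, s3(133) → 252
combine s2(145), s4(155) → 300
combine 252, 300 → 552
Total encoded bits = sum of merged weights = 39 + 119 + 252 + 300 + 552 = 1262.

1262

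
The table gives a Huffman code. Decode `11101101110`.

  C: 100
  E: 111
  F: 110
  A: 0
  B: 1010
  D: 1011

EAFEA

Read left to right; each codeword is recognised as soon as it completes (prefix code):
  111→E | 0→A | 110→F | 111→E | 0→A
Decoded message: EAFEA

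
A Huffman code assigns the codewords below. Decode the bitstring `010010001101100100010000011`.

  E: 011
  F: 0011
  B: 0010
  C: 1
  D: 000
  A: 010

AAFEBBDE

Read left to right; each codeword is recognised as soon as it completes (prefix code):
  010→A | 010→A | 0011→F | 011→E | 0010→B | 0010→B | 000→D | 011→E
Decoded message: AAFEBBDE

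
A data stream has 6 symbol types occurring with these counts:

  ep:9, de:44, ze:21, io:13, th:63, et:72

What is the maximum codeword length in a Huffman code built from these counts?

4

Merge the two lowest-weight nodes at each step:
combine ep(9), io(13) → 22
combine ze(21), 22 → 43
combine 43, de(44) → 87
combine th(63), et(72) → 135
combine 87, 135 → 222
The rarest symbols sit at the bottom; the longest codeword is 4 bits.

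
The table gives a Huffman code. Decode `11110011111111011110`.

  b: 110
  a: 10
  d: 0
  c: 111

Read left to right; each codeword is recognised as soon as it completes (prefix code):
  111→c | 10→a | 0→d | 111→c | 111→c | 110→b | 111→c | 10→a
Decoded message: cadccbca

cadccbca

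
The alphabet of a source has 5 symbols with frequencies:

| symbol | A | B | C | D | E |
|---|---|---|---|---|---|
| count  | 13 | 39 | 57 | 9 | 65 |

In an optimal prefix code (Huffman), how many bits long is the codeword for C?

Repeatedly merge the two smallest:
merge D(9) and A(13): 22
merge 22 and B(39): 61
merge C(57) and 61: 118
merge E(65) and 118: 183
C sits 2 levels below the root, so its codeword is 2 bits.

2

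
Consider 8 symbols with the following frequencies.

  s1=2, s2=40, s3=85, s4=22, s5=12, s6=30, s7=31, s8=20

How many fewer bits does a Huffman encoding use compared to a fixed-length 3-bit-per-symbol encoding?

77

Fixed-length: 3 bits × 242 symbols = 726 bits.
Huffman merges:
combine s1(2), s5(12) → 14
combine 14, s8(20) → 34
combine s4(22), s6(30) → 52
combine s7(31), 34 → 65
combine s2(40), 52 → 92
combine 65, s3(85) → 150
combine 92, 150 → 242
Huffman total = 14 + 34 + 52 + 65 + 92 + 150 + 242 = 649 bits.
Saving = 726 − 649 = 77 bits.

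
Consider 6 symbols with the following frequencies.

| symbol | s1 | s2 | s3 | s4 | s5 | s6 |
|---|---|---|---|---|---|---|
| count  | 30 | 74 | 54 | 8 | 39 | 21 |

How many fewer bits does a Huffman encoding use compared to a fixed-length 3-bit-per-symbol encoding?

Fixed-length: 3 bits × 226 symbols = 678 bits.
Huffman merges:
merge s4(8) and s6(21): 29
merge 29 and s1(30): 59
merge s5(39) and s3(54): 93
merge 59 and s2(74): 133
merge 93 and 133: 226
Huffman total = 29 + 59 + 93 + 133 + 226 = 540 bits.
Saving = 678 − 540 = 138 bits.

138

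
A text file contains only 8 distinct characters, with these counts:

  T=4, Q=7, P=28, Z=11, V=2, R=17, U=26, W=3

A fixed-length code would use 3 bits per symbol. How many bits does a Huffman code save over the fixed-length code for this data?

41

Fixed-length: 3 bits × 98 symbols = 294 bits.
Huffman merges:
V(2) + W(3) → 5
T(4) + 5 → 9
Q(7) + 9 → 16
Z(11) + 16 → 27
R(17) + U(26) → 43
27 + P(28) → 55
43 + 55 → 98
Huffman total = 5 + 9 + 16 + 27 + 43 + 55 + 98 = 253 bits.
Saving = 294 − 253 = 41 bits.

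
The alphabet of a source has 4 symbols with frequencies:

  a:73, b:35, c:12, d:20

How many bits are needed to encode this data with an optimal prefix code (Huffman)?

Build the Huffman tree bottom-up:
combine c(12), d(20) → 32
combine 32, b(35) → 67
combine 67, a(73) → 140
Each symbol's bit-cost is frequency × depth; summing gives 239 bits (equivalently 32 + 67 + 140).

239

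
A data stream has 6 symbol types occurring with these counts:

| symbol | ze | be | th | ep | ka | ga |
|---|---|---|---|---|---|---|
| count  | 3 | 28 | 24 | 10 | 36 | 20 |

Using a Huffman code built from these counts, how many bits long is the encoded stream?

Build the Huffman tree bottom-up:
combine ze(3), ep(10) → 13
combine 13, ga(20) → 33
combine th(24), be(28) → 52
combine 33, ka(36) → 69
combine 52, 69 → 121
Each symbol's bit-cost is frequency × depth; summing gives 288 bits (equivalently 13 + 33 + 52 + 69 + 121).

288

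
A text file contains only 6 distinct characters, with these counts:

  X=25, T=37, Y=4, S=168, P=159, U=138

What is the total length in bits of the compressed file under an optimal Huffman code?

1157

Merge the two smallest weights repeatedly:
merge Y(4) and X(25): 29
merge 29 and T(37): 66
merge 66 and U(138): 204
merge P(159) and S(168): 327
merge 204 and 327: 531
Each symbol's bit-cost is frequency × depth; summing gives 1157 bits (equivalently 29 + 66 + 204 + 327 + 531).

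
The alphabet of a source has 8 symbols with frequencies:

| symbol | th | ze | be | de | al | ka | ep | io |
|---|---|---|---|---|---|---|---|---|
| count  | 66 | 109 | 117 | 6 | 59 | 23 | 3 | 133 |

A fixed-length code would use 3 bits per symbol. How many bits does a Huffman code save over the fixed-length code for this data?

227

Fixed-length: 3 bits × 516 symbols = 1548 bits.
Huffman merges:
ep(3) + de(6) → 9
9 + ka(23) → 32
32 + al(59) → 91
th(66) + 91 → 157
ze(109) + be(117) → 226
io(133) + 157 → 290
226 + 290 → 516
Huffman total = 9 + 32 + 91 + 157 + 226 + 290 + 516 = 1321 bits.
Saving = 1548 − 1321 = 227 bits.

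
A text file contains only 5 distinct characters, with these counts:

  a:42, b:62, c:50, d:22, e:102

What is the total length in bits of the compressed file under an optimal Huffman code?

620

Merge the two smallest weights repeatedly:
merge d(22) and a(42): 64
merge c(50) and b(62): 112
merge 64 and e(102): 166
merge 112 and 166: 278
Total encoded bits = sum of merged weights = 64 + 112 + 166 + 278 = 620.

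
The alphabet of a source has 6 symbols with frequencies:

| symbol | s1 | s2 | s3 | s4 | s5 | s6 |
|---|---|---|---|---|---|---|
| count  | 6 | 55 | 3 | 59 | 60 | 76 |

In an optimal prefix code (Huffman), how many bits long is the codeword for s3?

4

Repeatedly merge the two smallest:
combine s3(3), s1(6) → 9
combine 9, s2(55) → 64
combine s4(59), s5(60) → 119
combine 64, s6(76) → 140
combine 119, 140 → 259
s3 sits 4 levels below the root, so its codeword is 4 bits.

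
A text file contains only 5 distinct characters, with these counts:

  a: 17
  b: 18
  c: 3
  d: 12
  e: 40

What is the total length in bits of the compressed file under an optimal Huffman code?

Merge the two smallest weights repeatedly:
combine c(3), d(12) → 15
combine 15, a(17) → 32
combine b(18), 32 → 50
combine e(40), 50 → 90
The encoded length is the sum of every internal node's weight: 15 + 32 + 50 + 90 = 187 bits.

187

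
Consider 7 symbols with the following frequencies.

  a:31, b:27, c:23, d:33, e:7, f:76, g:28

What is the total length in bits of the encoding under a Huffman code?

Merge the two smallest weights repeatedly:
combine e(7), c(23) → 30
combine b(27), g(28) → 55
combine 30, a(31) → 61
combine d(33), 55 → 88
combine 61, f(76) → 137
combine 88, 137 → 225
Each symbol's bit-cost is frequency × depth; summing gives 596 bits (equivalently 30 + 55 + 61 + 88 + 137 + 225).

596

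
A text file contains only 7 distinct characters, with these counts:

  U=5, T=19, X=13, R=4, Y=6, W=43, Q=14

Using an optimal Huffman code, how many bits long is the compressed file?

250

Merge the two smallest weights repeatedly:
R(4) + U(5) → 9
Y(6) + 9 → 15
X(13) + Q(14) → 27
15 + T(19) → 34
27 + 34 → 61
W(43) + 61 → 104
The encoded length is the sum of every internal node's weight: 9 + 15 + 27 + 34 + 61 + 104 = 250 bits.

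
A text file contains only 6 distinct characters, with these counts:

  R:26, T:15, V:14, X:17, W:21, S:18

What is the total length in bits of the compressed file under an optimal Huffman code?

286

Greedily combine the two least-frequent nodes:
combine V(14), T(15) → 29
combine X(17), S(18) → 35
combine W(21), R(26) → 47
combine 29, 35 → 64
combine 47, 64 → 111
The encoded length is the sum of every internal node's weight: 29 + 35 + 47 + 64 + 111 = 286 bits.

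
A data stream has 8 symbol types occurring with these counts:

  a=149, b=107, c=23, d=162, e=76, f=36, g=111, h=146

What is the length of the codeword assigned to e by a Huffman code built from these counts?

Build the tree from the bottom:
merge c(23) and f(36): 59
merge 59 and e(76): 135
merge b(107) and g(111): 218
merge 135 and h(146): 281
merge a(149) and d(162): 311
merge 218 and 281: 499
merge 311 and 499: 810
The subtree containing e is merged 4 times, so code length = 4.

4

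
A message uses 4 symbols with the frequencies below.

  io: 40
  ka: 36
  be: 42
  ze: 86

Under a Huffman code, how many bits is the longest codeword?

3

Merge the two lowest-weight nodes at each step:
combine ka(36), io(40) → 76
combine be(42), 76 → 118
combine ze(86), 118 → 204
Maximum depth reached is 3.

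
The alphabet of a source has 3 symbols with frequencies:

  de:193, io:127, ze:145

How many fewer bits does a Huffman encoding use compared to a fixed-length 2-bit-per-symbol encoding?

Fixed-length: 2 bits × 465 symbols = 930 bits.
Huffman merges:
merge io(127) and ze(145): 272
merge de(193) and 272: 465
Huffman total = 272 + 465 = 737 bits.
Saving = 930 − 737 = 193 bits.

193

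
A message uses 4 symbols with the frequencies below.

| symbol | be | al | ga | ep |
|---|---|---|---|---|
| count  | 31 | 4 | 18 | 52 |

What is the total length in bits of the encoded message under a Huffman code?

Merge the two smallest weights repeatedly:
combine al(4), ga(18) → 22
combine 22, be(31) → 53
combine ep(52), 53 → 105
Total encoded bits = sum of merged weights = 22 + 53 + 105 = 180.

180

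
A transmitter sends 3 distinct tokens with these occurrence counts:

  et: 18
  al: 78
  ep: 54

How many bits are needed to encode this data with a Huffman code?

222

Merge the two smallest weights repeatedly:
et(18) + ep(54) → 72
72 + al(78) → 150
The encoded length is the sum of every internal node's weight: 72 + 150 = 222 bits.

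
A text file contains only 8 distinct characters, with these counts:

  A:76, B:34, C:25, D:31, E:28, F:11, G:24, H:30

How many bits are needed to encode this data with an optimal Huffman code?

736

Merge the two smallest weights repeatedly:
combine F(11), G(24) → 35
combine C(25), E(28) → 53
combine H(30), D(31) → 61
combine B(34), 35 → 69
combine 53, 61 → 114
combine 69, A(76) → 145
combine 114, 145 → 259
The encoded length is the sum of every internal node's weight: 35 + 53 + 61 + 69 + 114 + 145 + 259 = 736 bits.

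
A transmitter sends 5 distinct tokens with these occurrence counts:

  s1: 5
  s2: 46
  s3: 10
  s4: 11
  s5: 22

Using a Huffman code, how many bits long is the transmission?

Build the Huffman tree bottom-up:
merge s1(5) and s3(10): 15
merge s4(11) and 15: 26
merge s5(22) and 26: 48
merge s2(46) and 48: 94
Each symbol's bit-cost is frequency × depth; summing gives 183 bits (equivalently 15 + 26 + 48 + 94).

183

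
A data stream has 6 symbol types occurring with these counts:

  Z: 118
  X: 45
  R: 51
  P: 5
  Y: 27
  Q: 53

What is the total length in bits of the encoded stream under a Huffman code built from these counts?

693

Build the Huffman tree bottom-up:
P(5) + Y(27) → 32
32 + X(45) → 77
R(51) + Q(53) → 104
77 + 104 → 181
Z(118) + 181 → 299
The encoded length is the sum of every internal node's weight: 32 + 77 + 104 + 181 + 299 = 693 bits.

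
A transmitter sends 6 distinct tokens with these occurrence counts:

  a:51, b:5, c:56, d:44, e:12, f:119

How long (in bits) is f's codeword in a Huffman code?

1

Build the tree from the bottom:
merge b(5) and e(12): 17
merge 17 and d(44): 61
merge a(51) and c(56): 107
merge 61 and 107: 168
merge f(119) and 168: 287
f is a child of the root — depth 1, so its codeword is a single bit.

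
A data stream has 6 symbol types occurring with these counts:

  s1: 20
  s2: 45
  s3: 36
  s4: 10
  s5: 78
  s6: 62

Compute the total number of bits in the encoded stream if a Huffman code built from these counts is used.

598

Build the Huffman tree bottom-up:
s4(10) + s1(20) → 30
30 + s3(36) → 66
s2(45) + s6(62) → 107
66 + s5(78) → 144
107 + 144 → 251
Each symbol's bit-cost is frequency × depth; summing gives 598 bits (equivalently 30 + 66 + 107 + 144 + 251).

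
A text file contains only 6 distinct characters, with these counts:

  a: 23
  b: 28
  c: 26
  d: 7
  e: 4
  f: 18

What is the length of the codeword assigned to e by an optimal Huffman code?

Build the tree from the bottom:
merge e(4) and d(7): 11
merge 11 and f(18): 29
merge a(23) and c(26): 49
merge b(28) and 29: 57
merge 49 and 57: 106
e sits 4 levels below the root, so its codeword is 4 bits.

4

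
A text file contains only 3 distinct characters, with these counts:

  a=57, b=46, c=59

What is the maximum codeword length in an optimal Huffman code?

2

Merge the two lowest-weight nodes at each step:
b(46) + a(57) → 103
c(59) + 103 → 162
Maximum depth reached is 2.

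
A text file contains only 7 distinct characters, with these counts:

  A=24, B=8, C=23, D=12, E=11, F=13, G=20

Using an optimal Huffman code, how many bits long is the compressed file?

305

Merge the two smallest weights repeatedly:
combine B(8), E(11) → 19
combine D(12), F(13) → 25
combine 19, G(20) → 39
combine C(23), A(24) → 47
combine 25, 39 → 64
combine 47, 64 → 111
Each symbol's bit-cost is frequency × depth; summing gives 305 bits (equivalently 19 + 25 + 39 + 47 + 64 + 111).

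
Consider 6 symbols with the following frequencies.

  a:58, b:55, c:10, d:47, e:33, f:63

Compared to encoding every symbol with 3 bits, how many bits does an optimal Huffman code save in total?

133

Fixed-length: 3 bits × 266 symbols = 798 bits.
Huffman merges:
combine c(10), e(33) → 43
combine 43, d(47) → 90
combine b(55), a(58) → 113
combine f(63), 90 → 153
combine 113, 153 → 266
Huffman total = 43 + 90 + 113 + 153 + 266 = 665 bits.
Saving = 798 − 665 = 133 bits.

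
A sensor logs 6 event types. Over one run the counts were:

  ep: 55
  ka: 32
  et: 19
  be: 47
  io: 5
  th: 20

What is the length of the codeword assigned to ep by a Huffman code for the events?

2

Huffman merges, smallest pair first:
merge io(5) and et(19): 24
merge th(20) and 24: 44
merge ka(32) and 44: 76
merge be(47) and ep(55): 102
merge 76 and 102: 178
ep sits 2 levels below the root, so its codeword is 2 bits.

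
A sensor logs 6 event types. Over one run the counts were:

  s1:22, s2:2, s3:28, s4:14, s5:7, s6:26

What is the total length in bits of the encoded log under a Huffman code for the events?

Merge the two smallest weights repeatedly:
combine s2(2), s5(7) → 9
combine 9, s4(14) → 23
combine s1(22), 23 → 45
combine s6(26), s3(28) → 54
combine 45, 54 → 99
Total encoded bits = sum of merged weights = 9 + 23 + 45 + 54 + 99 = 230.

230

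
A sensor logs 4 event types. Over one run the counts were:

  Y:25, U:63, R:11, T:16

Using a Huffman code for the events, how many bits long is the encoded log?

194

Build the Huffman tree bottom-up:
R(11) + T(16) → 27
Y(25) + 27 → 52
52 + U(63) → 115
The encoded length is the sum of every internal node's weight: 27 + 52 + 115 = 194 bits.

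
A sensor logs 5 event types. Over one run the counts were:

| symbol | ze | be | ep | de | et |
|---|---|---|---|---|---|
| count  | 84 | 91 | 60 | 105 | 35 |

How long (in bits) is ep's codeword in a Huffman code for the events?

3

Repeatedly merge the two smallest:
merge et(35) and ep(60): 95
merge ze(84) and be(91): 175
merge 95 and de(105): 200
merge 175 and 200: 375
ep sits 3 levels below the root, so its codeword is 3 bits.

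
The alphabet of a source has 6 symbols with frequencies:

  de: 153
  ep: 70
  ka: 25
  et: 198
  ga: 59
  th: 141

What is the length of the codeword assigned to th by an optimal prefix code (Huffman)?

Huffman merges, smallest pair first:
merge ka(25) and ga(59): 84
merge ep(70) and 84: 154
merge th(141) and de(153): 294
merge 154 and et(198): 352
merge 294 and 352: 646
th sits 2 levels below the root, so its codeword is 2 bits.

2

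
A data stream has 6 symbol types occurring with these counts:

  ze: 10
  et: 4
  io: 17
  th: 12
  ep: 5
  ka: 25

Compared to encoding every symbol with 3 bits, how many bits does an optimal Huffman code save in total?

Fixed-length: 3 bits × 73 symbols = 219 bits.
Huffman merges:
combine et(4), ep(5) → 9
combine 9, ze(10) → 19
combine th(12), io(17) → 29
combine 19, ka(25) → 44
combine 29, 44 → 73
Huffman total = 9 + 19 + 29 + 44 + 73 = 174 bits.
Saving = 219 − 174 = 45 bits.

45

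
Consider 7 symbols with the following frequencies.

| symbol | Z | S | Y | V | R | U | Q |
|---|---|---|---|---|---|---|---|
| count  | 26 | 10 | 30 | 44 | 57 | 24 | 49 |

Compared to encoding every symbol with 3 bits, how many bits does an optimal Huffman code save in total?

Fixed-length: 3 bits × 240 symbols = 720 bits.
Huffman merges:
S(10) + U(24) → 34
Z(26) + Y(30) → 56
34 + V(44) → 78
Q(49) + 56 → 105
R(57) + 78 → 135
105 + 135 → 240
Huffman total = 34 + 56 + 78 + 105 + 135 + 240 = 648 bits.
Saving = 720 − 648 = 72 bits.

72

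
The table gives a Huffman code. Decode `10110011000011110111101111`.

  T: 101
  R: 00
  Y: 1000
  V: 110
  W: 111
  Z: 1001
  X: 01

TZYXWXWXW

Read left to right; each codeword is recognised as soon as it completes (prefix code):
  101→T | 1001→Z | 1000→Y | 01→X | 111→W | 01→X | 111→W | 01→X | 111→W
Decoded message: TZYXWXWXW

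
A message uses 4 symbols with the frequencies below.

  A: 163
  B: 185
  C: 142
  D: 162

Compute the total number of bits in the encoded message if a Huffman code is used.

1304

Merge the two smallest weights repeatedly:
C(142) + D(162) → 304
A(163) + B(185) → 348
304 + 348 → 652
Each symbol's bit-cost is frequency × depth; summing gives 1304 bits (equivalently 304 + 348 + 652).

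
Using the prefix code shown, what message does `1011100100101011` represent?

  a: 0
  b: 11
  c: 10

cbcacaccb

Read left to right; each codeword is recognised as soon as it completes (prefix code):
  10→c | 11→b | 10→c | 0→a | 10→c | 0→a | 10→c | 10→c | 11→b
Decoded message: cbcacaccb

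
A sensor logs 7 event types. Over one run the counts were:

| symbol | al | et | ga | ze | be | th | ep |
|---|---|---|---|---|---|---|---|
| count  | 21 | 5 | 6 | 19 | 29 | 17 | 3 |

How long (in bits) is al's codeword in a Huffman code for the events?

2

Huffman merges, smallest pair first:
combine ep(3), et(5) → 8
combine ga(6), 8 → 14
combine 14, th(17) → 31
combine ze(19), al(21) → 40
combine be(29), 31 → 60
combine 40, 60 → 100
al's leaf is at depth 2, giving a 2-bit codeword.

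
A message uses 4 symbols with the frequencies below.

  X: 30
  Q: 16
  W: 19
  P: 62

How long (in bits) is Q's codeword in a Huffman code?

3

Build the tree from the bottom:
Q(16) + W(19) → 35
X(30) + 35 → 65
P(62) + 65 → 127
The subtree containing Q is merged 3 times, so code length = 3.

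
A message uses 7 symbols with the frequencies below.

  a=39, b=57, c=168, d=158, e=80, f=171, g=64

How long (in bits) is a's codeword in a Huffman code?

4

Repeatedly merge the two smallest:
merge a(39) and b(57): 96
merge g(64) and e(80): 144
merge 96 and 144: 240
merge d(158) and c(168): 326
merge f(171) and 240: 411
merge 326 and 411: 737
a sits 4 levels below the root, so its codeword is 4 bits.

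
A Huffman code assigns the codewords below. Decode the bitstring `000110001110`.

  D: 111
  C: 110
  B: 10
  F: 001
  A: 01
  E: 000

ECFC

Read left to right; each codeword is recognised as soon as it completes (prefix code):
  000→E | 110→C | 001→F | 110→C
Decoded message: ECFC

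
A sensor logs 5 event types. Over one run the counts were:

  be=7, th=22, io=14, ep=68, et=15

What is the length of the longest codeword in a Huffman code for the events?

4

Merge the two lowest-weight nodes at each step:
merge be(7) and io(14): 21
merge et(15) and 21: 36
merge th(22) and 36: 58
merge 58 and ep(68): 126
The rarest symbols sit at the bottom; the longest codeword is 4 bits.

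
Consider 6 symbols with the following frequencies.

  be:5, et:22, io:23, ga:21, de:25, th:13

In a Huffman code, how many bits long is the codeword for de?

Huffman merges, smallest pair first:
combine be(5), th(13) → 18
combine 18, ga(21) → 39
combine et(22), io(23) → 45
combine de(25), 39 → 64
combine 45, 64 → 109
de sits 2 levels below the root, so its codeword is 2 bits.

2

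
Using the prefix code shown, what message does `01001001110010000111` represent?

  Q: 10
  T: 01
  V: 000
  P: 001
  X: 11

Read left to right; each codeword is recognised as soon as it completes (prefix code):
  01→T | 001→P | 001→P | 11→X | 001→P | 000→V | 01→T | 11→X
Decoded message: TPPXPVTX

TPPXPVTX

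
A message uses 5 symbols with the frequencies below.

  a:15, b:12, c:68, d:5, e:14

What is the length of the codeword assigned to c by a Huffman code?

1

Huffman merges, smallest pair first:
combine d(5), b(12) → 17
combine e(14), a(15) → 29
combine 17, 29 → 46
combine 46, c(68) → 114
c is merged only at the final step, so code length = 1.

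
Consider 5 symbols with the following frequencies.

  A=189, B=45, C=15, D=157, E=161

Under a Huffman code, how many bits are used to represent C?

Huffman merges, smallest pair first:
C(15) + B(45) → 60
60 + D(157) → 217
E(161) + A(189) → 350
217 + 350 → 567
The subtree containing C is merged 3 times, so code length = 3.

3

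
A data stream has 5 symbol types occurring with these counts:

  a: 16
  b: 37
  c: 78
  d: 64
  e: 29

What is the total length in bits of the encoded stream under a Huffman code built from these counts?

493

Merge the two smallest weights repeatedly:
combine a(16), e(29) → 45
combine b(37), 45 → 82
combine d(64), c(78) → 142
combine 82, 142 → 224
Each symbol's bit-cost is frequency × depth; summing gives 493 bits (equivalently 45 + 82 + 142 + 224).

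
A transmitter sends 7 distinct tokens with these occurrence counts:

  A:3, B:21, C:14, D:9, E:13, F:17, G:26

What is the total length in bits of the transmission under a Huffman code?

Build the Huffman tree bottom-up:
A(3) + D(9) → 12
12 + E(13) → 25
C(14) + F(17) → 31
B(21) + 25 → 46
G(26) + 31 → 57
46 + 57 → 103
Each symbol's bit-cost is frequency × depth; summing gives 274 bits (equivalently 12 + 25 + 31 + 46 + 57 + 103).

274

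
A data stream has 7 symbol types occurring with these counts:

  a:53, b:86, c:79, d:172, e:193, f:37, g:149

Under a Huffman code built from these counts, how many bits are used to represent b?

Huffman merges, smallest pair first:
merge f(37) and a(53): 90
merge c(79) and b(86): 165
merge 90 and g(149): 239
merge 165 and d(172): 337
merge e(193) and 239: 432
merge 337 and 432: 769
b's leaf is at depth 3, giving a 3-bit codeword.

3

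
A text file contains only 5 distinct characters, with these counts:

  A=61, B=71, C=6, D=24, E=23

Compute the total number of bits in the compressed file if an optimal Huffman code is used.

381

Build the Huffman tree bottom-up:
C(6) + E(23) → 29
D(24) + 29 → 53
53 + A(61) → 114
B(71) + 114 → 185
Each symbol's bit-cost is frequency × depth; summing gives 381 bits (equivalently 29 + 53 + 114 + 185).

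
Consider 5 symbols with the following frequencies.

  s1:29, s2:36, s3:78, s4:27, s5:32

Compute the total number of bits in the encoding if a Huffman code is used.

450

Merge the two smallest weights repeatedly:
combine s4(27), s1(29) → 56
combine s5(32), s2(36) → 68
combine 56, 68 → 124
combine s3(78), 124 → 202
Each symbol's bit-cost is frequency × depth; summing gives 450 bits (equivalently 56 + 68 + 124 + 202).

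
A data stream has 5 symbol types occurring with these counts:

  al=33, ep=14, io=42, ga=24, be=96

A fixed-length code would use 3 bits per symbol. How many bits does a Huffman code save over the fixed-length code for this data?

196

Fixed-length: 3 bits × 209 symbols = 627 bits.
Huffman merges:
combine ep(14), ga(24) → 38
combine al(33), 38 → 71
combine io(42), 71 → 113
combine be(96), 113 → 209
Huffman total = 38 + 71 + 113 + 209 = 431 bits.
Saving = 627 − 431 = 196 bits.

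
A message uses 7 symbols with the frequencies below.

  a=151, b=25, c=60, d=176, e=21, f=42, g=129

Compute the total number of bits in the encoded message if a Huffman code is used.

1490

Merge the two smallest weights repeatedly:
merge e(21) and b(25): 46
merge f(42) and 46: 88
merge c(60) and 88: 148
merge g(129) and 148: 277
merge a(151) and d(176): 327
merge 277 and 327: 604
The encoded length is the sum of every internal node's weight: 46 + 88 + 148 + 277 + 327 + 604 = 1490 bits.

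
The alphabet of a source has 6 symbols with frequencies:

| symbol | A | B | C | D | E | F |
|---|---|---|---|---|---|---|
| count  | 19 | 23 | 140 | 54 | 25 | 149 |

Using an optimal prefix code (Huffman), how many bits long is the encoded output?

901

Greedily combine the two least-frequent nodes:
combine A(19), B(23) → 42
combine E(25), 42 → 67
combine D(54), 67 → 121
combine 121, C(140) → 261
combine F(149), 261 → 410
The encoded length is the sum of every internal node's weight: 42 + 67 + 121 + 261 + 410 = 901 bits.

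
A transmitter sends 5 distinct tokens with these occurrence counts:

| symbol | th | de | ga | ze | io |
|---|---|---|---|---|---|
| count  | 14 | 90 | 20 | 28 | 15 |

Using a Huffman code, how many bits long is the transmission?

321

Merge the two smallest weights repeatedly:
th(14) + io(15) → 29
ga(20) + ze(28) → 48
29 + 48 → 77
77 + de(90) → 167
The encoded length is the sum of every internal node's weight: 29 + 48 + 77 + 167 = 321 bits.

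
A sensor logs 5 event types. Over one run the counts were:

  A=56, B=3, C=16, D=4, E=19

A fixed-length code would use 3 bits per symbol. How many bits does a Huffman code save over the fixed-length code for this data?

124

Fixed-length: 3 bits × 98 symbols = 294 bits.
Huffman merges:
merge B(3) and D(4): 7
merge 7 and C(16): 23
merge E(19) and 23: 42
merge 42 and A(56): 98
Huffman total = 7 + 23 + 42 + 98 = 170 bits.
Saving = 294 − 170 = 124 bits.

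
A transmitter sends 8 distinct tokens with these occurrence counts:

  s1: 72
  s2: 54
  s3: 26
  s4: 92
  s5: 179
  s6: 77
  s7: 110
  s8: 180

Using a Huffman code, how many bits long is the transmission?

Merge the two smallest weights repeatedly:
s3(26) + s2(54) → 80
s1(72) + s6(77) → 149
80 + s4(92) → 172
s7(110) + 149 → 259
172 + s5(179) → 351
s8(180) + 259 → 439
351 + 439 → 790
Total encoded bits = sum of merged weights = 80 + 149 + 172 + 259 + 351 + 439 + 790 = 2240.

2240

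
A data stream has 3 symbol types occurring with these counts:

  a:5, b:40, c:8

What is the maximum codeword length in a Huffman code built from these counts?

2

Merge the two lowest-weight nodes at each step:
merge a(5) and c(8): 13
merge 13 and b(40): 53
The rarest symbols sit at the bottom; the longest codeword is 2 bits.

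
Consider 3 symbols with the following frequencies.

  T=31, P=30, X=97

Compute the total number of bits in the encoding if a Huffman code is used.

219

Merge the two smallest weights repeatedly:
merge P(30) and T(31): 61
merge 61 and X(97): 158
Total encoded bits = sum of merged weights = 61 + 158 = 219.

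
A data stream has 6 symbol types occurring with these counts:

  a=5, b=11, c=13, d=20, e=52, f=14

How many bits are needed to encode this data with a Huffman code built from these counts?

Greedily combine the two least-frequent nodes:
combine a(5), b(11) → 16
combine c(13), f(14) → 27
combine 16, d(20) → 36
combine 27, 36 → 63
combine e(52), 63 → 115
Each symbol's bit-cost is frequency × depth; summing gives 257 bits (equivalently 16 + 27 + 36 + 63 + 115).

257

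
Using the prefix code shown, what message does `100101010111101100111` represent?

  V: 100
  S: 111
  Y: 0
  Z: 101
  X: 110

VZYZSYXYS

Read left to right; each codeword is recognised as soon as it completes (prefix code):
  100→V | 101→Z | 0→Y | 101→Z | 111→S | 0→Y | 110→X | 0→Y | 111→S
Decoded message: VZYZSYXYS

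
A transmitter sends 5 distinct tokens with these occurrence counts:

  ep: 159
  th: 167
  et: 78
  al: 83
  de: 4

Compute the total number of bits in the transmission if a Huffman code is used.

Merge the two smallest weights repeatedly:
merge de(4) and et(78): 82
merge 82 and al(83): 165
merge ep(159) and 165: 324
merge th(167) and 324: 491
The encoded length is the sum of every internal node's weight: 82 + 165 + 324 + 491 = 1062 bits.

1062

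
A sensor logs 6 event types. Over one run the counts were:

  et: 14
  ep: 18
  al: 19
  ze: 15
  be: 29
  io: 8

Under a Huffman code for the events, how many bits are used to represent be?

Build the tree from the bottom:
io(8) + et(14) → 22
ze(15) + ep(18) → 33
al(19) + 22 → 41
be(29) + 33 → 62
41 + 62 → 103
The subtree containing be is merged 2 times, so code length = 2.

2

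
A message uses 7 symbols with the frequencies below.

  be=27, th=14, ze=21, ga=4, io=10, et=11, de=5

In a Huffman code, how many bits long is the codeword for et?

Repeatedly merge the two smallest:
ga(4) + de(5) → 9
9 + io(10) → 19
et(11) + th(14) → 25
19 + ze(21) → 40
25 + be(27) → 52
40 + 52 → 92
The subtree containing et is merged 3 times, so code length = 3.

3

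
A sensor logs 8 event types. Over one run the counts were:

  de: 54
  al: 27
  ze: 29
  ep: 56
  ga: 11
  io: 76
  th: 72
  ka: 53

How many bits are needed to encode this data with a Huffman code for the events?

1091

Greedily combine the two least-frequent nodes:
ga(11) + al(27) → 38
ze(29) + 38 → 67
ka(53) + de(54) → 107
ep(56) + 67 → 123
th(72) + io(76) → 148
107 + 123 → 230
148 + 230 → 378
Each symbol's bit-cost is frequency × depth; summing gives 1091 bits (equivalently 38 + 67 + 107 + 123 + 148 + 230 + 378).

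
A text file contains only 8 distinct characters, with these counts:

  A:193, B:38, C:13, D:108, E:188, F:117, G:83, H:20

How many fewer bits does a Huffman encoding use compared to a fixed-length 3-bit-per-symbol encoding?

277

Fixed-length: 3 bits × 760 symbols = 2280 bits.
Huffman merges:
C(13) + H(20) → 33
33 + B(38) → 71
71 + G(83) → 154
D(108) + F(117) → 225
154 + E(188) → 342
A(193) + 225 → 418
342 + 418 → 760
Huffman total = 33 + 71 + 154 + 225 + 342 + 418 + 760 = 2003 bits.
Saving = 2280 − 2003 = 277 bits.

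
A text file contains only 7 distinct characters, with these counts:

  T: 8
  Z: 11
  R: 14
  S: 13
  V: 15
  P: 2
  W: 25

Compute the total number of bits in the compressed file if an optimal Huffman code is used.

234

Build the Huffman tree bottom-up:
combine P(2), T(8) → 10
combine 10, Z(11) → 21
combine S(13), R(14) → 27
combine V(15), 21 → 36
combine W(25), 27 → 52
combine 36, 52 → 88
Total encoded bits = sum of merged weights = 10 + 21 + 27 + 36 + 52 + 88 = 234.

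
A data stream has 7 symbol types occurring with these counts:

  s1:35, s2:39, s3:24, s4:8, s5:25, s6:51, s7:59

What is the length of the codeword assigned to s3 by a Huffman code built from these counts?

Repeatedly merge the two smallest:
s4(8) + s3(24) → 32
s5(25) + 32 → 57
s1(35) + s2(39) → 74
s6(51) + 57 → 108
s7(59) + 74 → 133
108 + 133 → 241
s3's leaf is at depth 4, giving a 4-bit codeword.

4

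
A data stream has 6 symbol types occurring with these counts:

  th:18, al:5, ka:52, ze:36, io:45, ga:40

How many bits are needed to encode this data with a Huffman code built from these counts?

Build the Huffman tree bottom-up:
combine al(5), th(18) → 23
combine 23, ze(36) → 59
combine ga(40), io(45) → 85
combine ka(52), 59 → 111
combine 85, 111 → 196
Each symbol's bit-cost is frequency × depth; summing gives 474 bits (equivalently 23 + 59 + 85 + 111 + 196).

474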